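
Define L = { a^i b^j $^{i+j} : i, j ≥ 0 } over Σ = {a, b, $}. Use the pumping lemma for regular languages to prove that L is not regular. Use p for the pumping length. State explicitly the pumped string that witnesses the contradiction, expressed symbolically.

a^{p+k} b^p $^{2p}

Assume L is regular. Let p be the pumping length given by the pumping lemma.
Take w = a^p b^p $^{2p} ∈ L (with i=j=p, i+j=2p), |w| = 4p ≥ p.
Write w = xyz as guaranteed by the lemma, with |xy| ≤ p and |y| ≥ 1.
Since the first p symbols of w are all a's and |xy| ≤ p, y lies entirely in the leading a-block: y = a^k for some k with 1 ≤ k ≤ p.
Consider xy^2z = a^{p+k} b^p $^{2p}. Now the a- and b-counts sum to 2p+k, but the $-count is 2p ≠ 2p+k. So xy^2z ∉ L.
Contradiction. Therefore L is not regular.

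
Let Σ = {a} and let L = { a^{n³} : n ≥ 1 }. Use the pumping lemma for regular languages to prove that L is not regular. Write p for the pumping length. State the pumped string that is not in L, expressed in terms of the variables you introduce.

Assume L is regular. Let p be the pumping length given by the pumping lemma.
Take w = a^{p³} ∈ L with |w| = p³ ≥ p.
The pumping lemma gives a decomposition w = xyz where |xy| ≤ p and |y| ≥ 1.
Then y = a^k for some k with 1 ≤ k ≤ p.
Pump with i = 2: xy^2z = a^{p³+k}. Since 1 ≤ k ≤ p, p³ < p³+k ≤ p³+p < p³+3p²+3p+1 = (p+1)³, so p³+k is not a perfect cube. So xy^2z ∉ L.
Contradiction. Therefore L is not regular.

a^{p³+k}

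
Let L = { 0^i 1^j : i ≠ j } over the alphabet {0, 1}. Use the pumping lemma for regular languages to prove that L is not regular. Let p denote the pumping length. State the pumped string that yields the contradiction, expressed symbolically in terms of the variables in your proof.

Assume L is regular; let p be its pumping constant.
Choose w = 0^p 1^{p+p!}. Since p ≠ p+p!, w ∈ L; and |w| ≥ p.
Write w = xyz as guaranteed by the lemma, with |xy| ≤ p and |y| > 0.
Since the first p symbols of w are all 0's and |xy| ≤ p, y lies entirely in the leading 0-block: y = 0^k for some k with 1 ≤ k ≤ p.
Since 1 ≤ k ≤ p, k divides p!; set t = 1 + p!/k. Then xy^t z has p + (p!/k)·k = p + p! copies of 0. Now the 0-count equals the 1-count, so i ≠ j fails. So xy^t z = 0^{p+p!} 1^{p+p!} ∉ L.
This contradicts the pumping lemma, so L is not regular.

0^{p+p!} 1^{p+p!}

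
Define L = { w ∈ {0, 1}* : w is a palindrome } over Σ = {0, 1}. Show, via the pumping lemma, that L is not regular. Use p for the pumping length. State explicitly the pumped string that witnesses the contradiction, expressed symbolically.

0^{p+k} 1 0^p

Suppose for contradiction that L is regular, and let p be the pumping length.
Take w = 0^p 1 0^p, a palindrome of length 2p+1 ≥ p.
By the pumping lemma, w = xyz with |xy| ≤ p and |y| > 0.
The first p characters of w are 0's, so xy (and hence y) consists only of 0's. Write y = 0^k, 1 ≤ k ≤ p.
Pump with i = 2: xy^2z = 0^{p+k} 1 0^p. Its reverse is 0^p 1 0^{p+k}, which differs from xy^2z since k ≥ 1. So xy^2z is not a palindrome and xy^2z ∉ L.
This is a contradiction; hence L is not regular.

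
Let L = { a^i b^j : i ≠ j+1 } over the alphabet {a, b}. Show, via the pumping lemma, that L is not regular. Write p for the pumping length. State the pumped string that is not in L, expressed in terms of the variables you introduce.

Assume L is regular; let p be its pumping constant.
Choose w = a^p b^{p+p!-1}. Since p ≠ (p+p!-1)+1 = p+p!, w ∈ L; and |w| ≥ p.
By the pumping lemma, w = xyz with |xy| ≤ p and |y| > 0.
The first p characters of w are a's, so xy (and hence y) consists only of a's. Write y = a^k, 1 ≤ k ≤ p.
Since 1 ≤ k ≤ p, k divides p!; set t = 1 + p!/k. Then xy^t z has p + (p!/k)·k = p + p! copies of a. Now the a-count is p+p! and (b-count)+1 = (p+p!-1)+1 = p+p!, so i ≠ j+1 fails. So xy^t z = a^{p+p!} b^{p+p!-1} ∉ L.
This contradicts the pumping lemma, so L is not regular.

a^{p+p!} b^{p+p!-1}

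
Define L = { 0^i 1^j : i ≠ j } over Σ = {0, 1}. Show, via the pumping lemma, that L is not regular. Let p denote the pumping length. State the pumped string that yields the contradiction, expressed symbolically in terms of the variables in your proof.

0^{p+p!} 1^{p+p!}

Assume L is regular. Let p be the pumping length given by the pumping lemma.
Choose w = 0^p 1^{p+p!}. Since p ≠ p+p!, w ∈ L; and |w| ≥ p.
Write w = xyz as guaranteed by the lemma, with |xy| ≤ p and y is nonempty.
Since the first p symbols of w are all 0's and |xy| ≤ p, y lies entirely in the leading 0-block: y = 0^k for some k with 1 ≤ k ≤ p.
Since 1 ≤ k ≤ p, k divides p!; set t = 1 + p!/k. Then xy^t z has p + (p!/k)·k = p + p! copies of 0. Now the 0-count equals the 1-count, so i ≠ j fails. So xy^t z = 0^{p+p!} 1^{p+p!} ∉ L.
This contradicts the pumping lemma, so L is not regular.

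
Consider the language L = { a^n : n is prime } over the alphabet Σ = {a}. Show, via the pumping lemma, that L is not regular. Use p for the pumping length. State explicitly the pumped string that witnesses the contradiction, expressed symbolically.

Assume L is regular. Let p be the pumping length given by the pumping lemma.
Let q be a prime with q ≥ p+2 (infinitely many primes exist), and take w = a^q ∈ L with |w| = q ≥ p.
Write w = xyz as guaranteed by the lemma, with |xy| ≤ p and y is nonempty.
Then y = a^k for some k with 1 ≤ k ≤ p.
Since 1 ≤ k ≤ p, |xz| = q-k. Pump with i = q+1: |xy^{q+1}z| = (q-k)+(q+1)k = q+qk = q(1+k), which is composite (both factors ≥ 2). So xy^{q+1}z = a^{q(1+k)} ∉ L.
Contradiction. Therefore L is not regular.

a^{q(1+k)}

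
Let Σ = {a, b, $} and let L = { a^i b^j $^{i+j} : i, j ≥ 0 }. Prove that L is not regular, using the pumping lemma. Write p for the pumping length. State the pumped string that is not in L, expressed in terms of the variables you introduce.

a^{p+k} b^p $^{2p}

Assume L is regular; let p be its pumping constant.
Take w = a^p b^p $^{2p} ∈ L (with i=j=p, i+j=2p), |w| = 4p ≥ p.
The pumping lemma gives a decomposition w = xyz where |xy| ≤ p and |y| ≥ 1.
Because |xy| ≤ p and w begins with p copies of a, we have y = a^k with 1 ≤ k ≤ p.
Consider xy^2z = a^{p+k} b^p $^{2p}. Now the a- and b-counts sum to 2p+k, but the $-count is 2p ≠ 2p+k. So xy^2z ∉ L.
Contradiction. Therefore L is not regular.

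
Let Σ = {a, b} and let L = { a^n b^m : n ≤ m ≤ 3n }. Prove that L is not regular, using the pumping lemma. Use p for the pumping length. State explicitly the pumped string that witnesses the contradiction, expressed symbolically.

a^{p+k} b^p

Assume L is regular. Let p be the pumping length given by the pumping lemma.
Take w = a^p b^p ∈ L (since p ≤ p ≤ 3p), with |w| = 2p ≥ p.
The pumping lemma gives a decomposition w = xyz where |xy| ≤ p and y is nonempty.
The first p characters of w are a's, so xy (and hence y) consists only of a's. Write y = a^k, 1 ≤ k ≤ p.
Pump with i = 2: xy^2z = a^{p+k} b^p. Now n = p+k > p = m, so the condition n ≤ m fails. Thus xy^2z ∉ L.
This contradicts the pumping lemma, so L is not regular.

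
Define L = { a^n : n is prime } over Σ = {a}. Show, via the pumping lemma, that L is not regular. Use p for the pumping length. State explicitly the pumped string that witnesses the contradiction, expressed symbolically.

a^{q(1+k)}

Assume L is regular. Let p be the pumping length given by the pumping lemma.
Let q be a prime with q ≥ p+2 (infinitely many primes exist), and take w = a^q ∈ L with |w| = q ≥ p.
The pumping lemma gives a decomposition w = xyz where |xy| ≤ p and y is nonempty.
Then y = a^k for some k with 1 ≤ k ≤ p.
Since 1 ≤ k ≤ p, |xz| = q-k. Pump with i = q+1: |xy^{q+1}z| = (q-k)+(q+1)k = q+qk = q(1+k), which is composite (both factors ≥ 2). So xy^{q+1}z = a^{q(1+k)} ∉ L.
This contradicts the pumping lemma, so L is not regular.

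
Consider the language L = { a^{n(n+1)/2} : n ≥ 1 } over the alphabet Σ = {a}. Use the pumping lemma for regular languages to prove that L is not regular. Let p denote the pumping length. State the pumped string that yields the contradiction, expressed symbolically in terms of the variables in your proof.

a^{p(p+1)/2+k}

Toward a contradiction, assume L is regular with pumping length p.
Take w = a^{p(p+1)/2} ∈ L with |w| = p(p+1)/2 ≥ p.
Write w = xyz as guaranteed by the lemma, with |xy| ≤ p and |y| > 0.
Then y = a^k for some k with 1 ≤ k ≤ p.
Pump with i = 2: xy^2z = a^{p(p+1)/2+k}. Since 1 ≤ k ≤ p, p(p+1)/2 < p(p+1)/2+k ≤ p(p+1)/2+p < (p+1)(p+2)/2, so p(p+1)/2+k is strictly between consecutive triangular numbers. So xy^2z ∉ L.
Contradiction. Therefore L is not regular.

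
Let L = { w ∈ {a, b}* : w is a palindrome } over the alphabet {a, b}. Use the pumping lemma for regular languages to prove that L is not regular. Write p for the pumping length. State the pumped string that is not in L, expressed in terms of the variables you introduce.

a^{p+k} b a^p

Toward a contradiction, assume L is regular with pumping length p.
Take w = a^p b a^p, a palindrome of length 2p+1 ≥ p.
By the pumping lemma, w = xyz with |xy| ≤ p and y is nonempty.
The first p characters of w are a's, so xy (and hence y) consists only of a's. Write y = a^k, 1 ≤ k ≤ p.
Pump with i = 2: xy^2z = a^{p+k} b a^p. Its reverse is a^p b a^{p+k}, which differs from xy^2z since k ≥ 1. So xy^2z is not a palindrome and xy^2z ∉ L.
This contradicts the pumping lemma, so L is not regular.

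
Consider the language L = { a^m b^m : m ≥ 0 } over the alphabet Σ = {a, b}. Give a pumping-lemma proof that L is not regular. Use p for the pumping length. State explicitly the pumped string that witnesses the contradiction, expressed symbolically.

a^{p+k} b^p

Toward a contradiction, assume L is regular with pumping length p.
Choose w = a^p b^p, which is in L with |w| = 2p ≥ p.
The pumping lemma gives a decomposition w = xyz where |xy| ≤ p and |y| > 0.
The first p characters of w are a's, so xy (and hence y) consists only of a's. Write y = a^k, 1 ≤ k ≤ p.
Pump with i = 2: xy^2z = a^{p+k} b^p. For this to lie in L we would need p = p+k, which forces k = 0. But k ≥ 1, so xy^2z ∉ L.
This contradicts the pumping lemma, so L is not regular.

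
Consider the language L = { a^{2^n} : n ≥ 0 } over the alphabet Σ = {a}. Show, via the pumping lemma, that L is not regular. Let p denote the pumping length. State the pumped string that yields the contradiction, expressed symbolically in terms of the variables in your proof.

Toward a contradiction, assume L is regular with pumping length p.
Take w = a^{2^p} ∈ L with |w| = 2^p ≥ p.
The pumping lemma gives a decomposition w = xyz where |xy| ≤ p and y is nonempty.
Then y = a^k for some k with 1 ≤ k ≤ p.
Pump with i = 2: xy^2z = a^{2^p+k}. Since 1 ≤ k ≤ p < 2^p, we have 2^p < 2^p+k < 2^{p+1}, so 2^p+k is not a power of 2. So xy^2z ∉ L.
This is a contradiction; hence L is not regular.

a^{2^p+k}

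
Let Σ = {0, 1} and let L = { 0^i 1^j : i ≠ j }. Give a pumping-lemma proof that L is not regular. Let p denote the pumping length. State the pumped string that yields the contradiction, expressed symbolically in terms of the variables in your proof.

Suppose for contradiction that L is regular, and let p be the pumping length.
Choose w = 0^p 1^{p+p!}. Since p ≠ p+p!, w ∈ L; and |w| ≥ p.
The pumping lemma gives a decomposition w = xyz where |xy| ≤ p and y is nonempty.
Since the first p symbols of w are all 0's and |xy| ≤ p, y lies entirely in the leading 0-block: y = 0^k for some k with 1 ≤ k ≤ p.
Since 1 ≤ k ≤ p, k divides p!; set t = 1 + p!/k. Then xy^t z has p + (p!/k)·k = p + p! copies of 0. Now the 0-count equals the 1-count, so i ≠ j fails. So xy^t z = 0^{p+p!} 1^{p+p!} ∉ L.
Contradiction. Therefore L is not regular.

0^{p+p!} 1^{p+p!}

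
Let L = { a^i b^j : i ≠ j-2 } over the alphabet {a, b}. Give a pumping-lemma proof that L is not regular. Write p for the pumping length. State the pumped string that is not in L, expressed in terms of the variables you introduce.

Toward a contradiction, assume L is regular with pumping length p.
Choose w = a^p b^{p+p!+2}. Since p ≠ (p+p!+2)-2 = p+p!, w ∈ L; and |w| ≥ p.
By the pumping lemma, w = xyz with |xy| ≤ p and y is nonempty.
Because |xy| ≤ p and w begins with p copies of a, we have y = a^k with 1 ≤ k ≤ p.
Since 1 ≤ k ≤ p, k divides p!; set t = 1 + p!/k. Then xy^t z has p + (p!/k)·k = p + p! copies of a. Now the a-count is p+p! and (b-count)-2 = (p+p!+2)-2 = p+p!, so i ≠ j-2 fails. So xy^t z = a^{p+p!} b^{p+p!+2} ∉ L.
Contradiction. Therefore L is not regular.

a^{p+p!} b^{p+p!+2}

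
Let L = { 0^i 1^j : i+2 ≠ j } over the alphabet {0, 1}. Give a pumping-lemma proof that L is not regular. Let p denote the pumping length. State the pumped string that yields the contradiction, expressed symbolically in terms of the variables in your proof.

Suppose for contradiction that L is regular, and let p be the pumping length.
Choose w = 0^p 1^{p+p!+2}. Since p ≠ (p+p!+2)-2 = p+p!, w ∈ L; and |w| ≥ p.
By the pumping lemma, w = xyz with |xy| ≤ p and y is nonempty.
Because |xy| ≤ p and w begins with p copies of 0, we have y = 0^k with 1 ≤ k ≤ p.
Since 1 ≤ k ≤ p, k divides p!; set t = 1 + p!/k. Then xy^t z has p + (p!/k)·k = p + p! copies of 0. Now the 0-count is p+p! and (1-count)-2 = (p+p!+2)-2 = p+p!, so i+2 ≠ j fails. So xy^t z = 0^{p+p!} 1^{p+p!+2} ∉ L.
This is a contradiction; hence L is not regular.

0^{p+p!} 1^{p+p!+2}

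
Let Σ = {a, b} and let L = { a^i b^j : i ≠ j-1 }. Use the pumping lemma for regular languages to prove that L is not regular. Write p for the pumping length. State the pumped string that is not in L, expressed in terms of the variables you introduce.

Assume L is regular; let p be its pumping constant.
Choose w = a^p b^{p+p!+1}. Since p ≠ (p+p!+1)-1 = p+p!, w ∈ L; and |w| ≥ p.
By the pumping lemma, w = xyz with |xy| ≤ p and |y| ≥ 1.
Since the first p symbols of w are all a's and |xy| ≤ p, y lies entirely in the leading a-block: y = a^k for some k with 1 ≤ k ≤ p.
Since 1 ≤ k ≤ p, k divides p!; set t = 1 + p!/k. Then xy^t z has p + (p!/k)·k = p + p! copies of a. Now the a-count is p+p! and (b-count)-1 = (p+p!+1)-1 = p+p!, so i ≠ j-1 fails. So xy^t z = a^{p+p!} b^{p+p!+1} ∉ L.
Contradiction. Therefore L is not regular.

a^{p+p!} b^{p+p!+1}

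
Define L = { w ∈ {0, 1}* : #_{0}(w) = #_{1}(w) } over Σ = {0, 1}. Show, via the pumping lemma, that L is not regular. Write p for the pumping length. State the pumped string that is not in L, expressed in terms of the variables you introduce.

0^{p+k} 1^p

Assume L is regular. Let p be the pumping length given by the pumping lemma.
Choose w = 0^p 1^p ∈ L with |w| = 2p ≥ p.
By the pumping lemma, w = xyz with |xy| ≤ p and y is nonempty.
The first p characters of w are 0's, so xy (and hence y) consists only of 0's. Write y = 0^k, 1 ≤ k ≤ p.
Pump with i = 2: xy^2z = 0^{p+k} 1^p has p+k occurrences of 0 but only p of 1. Since k ≥ 1 the counts differ, so xy^2z ∉ L.
This is a contradiction; hence L is not regular.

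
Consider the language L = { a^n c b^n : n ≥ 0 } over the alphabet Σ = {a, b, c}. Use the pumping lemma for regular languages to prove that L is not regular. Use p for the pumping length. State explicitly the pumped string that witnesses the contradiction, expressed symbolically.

Assume L is regular; let p be its pumping constant.
Take w = a^p c b^p ∈ L with |w| = 2p+1 ≥ p.
The pumping lemma gives a decomposition w = xyz where |xy| ≤ p and |y| ≥ 1.
The first p characters of w are a's, so xy (and hence y) consists only of a's. Write y = a^k, 1 ≤ k ≤ p.
Pump with i = 2: xy^2z = a^{p+k} c b^p, which would require p+k = p. But k ≥ 1, so xy^2z ∉ L.
Contradiction. Therefore L is not regular.

a^{p+k} c b^p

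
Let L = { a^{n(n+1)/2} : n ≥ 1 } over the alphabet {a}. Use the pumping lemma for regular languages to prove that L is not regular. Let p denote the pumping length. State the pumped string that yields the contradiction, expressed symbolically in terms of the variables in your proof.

a^{p(p+1)/2+k}

Assume L is regular; let p be its pumping constant.
Take w = a^{p(p+1)/2} ∈ L with |w| = p(p+1)/2 ≥ p.
Write w = xyz as guaranteed by the lemma, with |xy| ≤ p and |y| > 0.
Then y = a^k for some k with 1 ≤ k ≤ p.
Pump with i = 2: xy^2z = a^{p(p+1)/2+k}. Since 1 ≤ k ≤ p, p(p+1)/2 < p(p+1)/2+k ≤ p(p+1)/2+p < (p+1)(p+2)/2, so p(p+1)/2+k is strictly between consecutive triangular numbers. So xy^2z ∉ L.
This is a contradiction; hence L is not regular.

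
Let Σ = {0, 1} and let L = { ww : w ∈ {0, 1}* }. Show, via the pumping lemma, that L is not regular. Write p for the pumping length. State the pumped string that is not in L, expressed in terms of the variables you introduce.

0^{p+k} 1^p 0^p 1^p

Assume L is regular; let p be its pumping constant.
Take w = 0^p 1^p 0^p 1^p = uu where u = 0^p1^p; then w ∈ L and |w| = 4p ≥ p.
Write w = xyz as guaranteed by the lemma, with |xy| ≤ p and |y| > 0.
The first p characters of w are 0's, so xy (and hence y) consists only of 0's. Write y = 0^k, 1 ≤ k ≤ p.
Pump with i = 2: xy^2z = 0^{p+k} 1^p 0^p 1^p, of length 4p+k. Suppose this equals vv. The string starts with 0 and ends with 1, so v does too; thus the boundary between the two copies of v is a 1→0 transition. There is exactly one such transition, at position 2p+k, so |v| = 2p+k and |vv| = 4p+2k ≠ 4p+k since k ≥ 1. So xy^2z ∉ L.
Contradiction. Therefore L is not regular.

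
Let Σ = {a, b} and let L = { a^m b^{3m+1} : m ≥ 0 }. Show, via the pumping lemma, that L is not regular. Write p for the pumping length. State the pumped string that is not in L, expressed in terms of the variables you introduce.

a^{p+k} b^{3p+1}

Assume L is regular. Let p be the pumping length given by the pumping lemma.
Choose w = a^p b^{3p+1}, which is in L with |w| = 4p+1 ≥ p.
By the pumping lemma, w = xyz with |xy| ≤ p and |y| > 0.
The first p characters of w are a's, so xy (and hence y) consists only of a's. Write y = a^k, 1 ≤ k ≤ p.
Pump with i = 2: xy^2z = a^{p+k} b^{3p+1}. For this to lie in L we would need 3p+1 = 3(p+k)+1, which forces k = 0. But k ≥ 1, so xy^2z ∉ L.
This contradicts the pumping lemma, so L is not regular.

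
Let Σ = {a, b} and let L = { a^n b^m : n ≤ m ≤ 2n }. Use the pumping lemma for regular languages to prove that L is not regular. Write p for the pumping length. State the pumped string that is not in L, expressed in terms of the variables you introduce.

Assume L is regular. Let p be the pumping length given by the pumping lemma.
Take w = a^p b^p ∈ L (since p ≤ p ≤ 2p), with |w| = 2p ≥ p.
Write w = xyz as guaranteed by the lemma, with |xy| ≤ p and |y| ≥ 1.
The first p characters of w are a's, so xy (and hence y) consists only of a's. Write y = a^k, 1 ≤ k ≤ p.
Pump with i = 2: xy^2z = a^{p+k} b^p. Now n = p+k > p = m, so the condition n ≤ m fails. Thus xy^2z ∉ L.
This is a contradiction; hence L is not regular.

a^{p+k} b^p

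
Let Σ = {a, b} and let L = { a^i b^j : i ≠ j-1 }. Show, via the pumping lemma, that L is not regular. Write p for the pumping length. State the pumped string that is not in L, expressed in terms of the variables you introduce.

a^{p+p!} b^{p+p!+1}

Toward a contradiction, assume L is regular with pumping length p.
Choose w = a^p b^{p+p!+1}. Since p ≠ (p+p!+1)-1 = p+p!, w ∈ L; and |w| ≥ p.
The pumping lemma gives a decomposition w = xyz where |xy| ≤ p and |y| ≥ 1.
Since the first p symbols of w are all a's and |xy| ≤ p, y lies entirely in the leading a-block: y = a^k for some k with 1 ≤ k ≤ p.
Since 1 ≤ k ≤ p, k divides p!; set t = 1 + p!/k. Then xy^t z has p + (p!/k)·k = p + p! copies of a. Now the a-count is p+p! and (b-count)-1 = (p+p!+1)-1 = p+p!, so i ≠ j-1 fails. So xy^t z = a^{p+p!} b^{p+p!+1} ∉ L.
Contradiction. Therefore L is not regular.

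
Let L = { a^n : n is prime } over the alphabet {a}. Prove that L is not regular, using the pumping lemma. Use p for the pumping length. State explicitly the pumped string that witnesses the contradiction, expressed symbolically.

a^{q(1+k)}

Toward a contradiction, assume L is regular with pumping length p.
Let q be a prime with q ≥ p+2 (infinitely many primes exist), and take w = a^q ∈ L with |w| = q ≥ p.
By the pumping lemma, w = xyz with |xy| ≤ p and |y| > 0.
Then y = a^k for some k with 1 ≤ k ≤ p.
Since 1 ≤ k ≤ p, |xz| = q-k. Pump with i = q+1: |xy^{q+1}z| = (q-k)+(q+1)k = q+qk = q(1+k), which is composite (both factors ≥ 2). So xy^{q+1}z = a^{q(1+k)} ∉ L.
This is a contradiction; hence L is not regular.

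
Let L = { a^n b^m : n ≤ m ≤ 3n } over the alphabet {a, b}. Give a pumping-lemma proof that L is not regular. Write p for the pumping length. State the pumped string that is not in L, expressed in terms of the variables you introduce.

Suppose for contradiction that L is regular, and let p be the pumping length.
Take w = a^p b^p ∈ L (since p ≤ p ≤ 3p), with |w| = 2p ≥ p.
Write w = xyz as guaranteed by the lemma, with |xy| ≤ p and |y| > 0.
Since the first p symbols of w are all a's and |xy| ≤ p, y lies entirely in the leading a-block: y = a^k for some k with 1 ≤ k ≤ p.
Pump with i = 2: xy^2z = a^{p+k} b^p. Now n = p+k > p = m, so the condition n ≤ m fails. Thus xy^2z ∉ L.
Contradiction. Therefore L is not regular.

a^{p+k} b^p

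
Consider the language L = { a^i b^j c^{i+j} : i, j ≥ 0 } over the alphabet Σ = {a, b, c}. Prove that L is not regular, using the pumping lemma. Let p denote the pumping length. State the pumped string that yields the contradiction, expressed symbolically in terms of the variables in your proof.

a^{p+k} b^p c^{2p}

Assume L is regular. Let p be the pumping length given by the pumping lemma.
Take w = a^p b^p c^{2p} ∈ L (with i=j=p, i+j=2p), |w| = 4p ≥ p.
The pumping lemma gives a decomposition w = xyz where |xy| ≤ p and y is nonempty.
Since the first p symbols of w are all a's and |xy| ≤ p, y lies entirely in the leading a-block: y = a^k for some k with 1 ≤ k ≤ p.
Consider xy^2z = a^{p+k} b^p c^{2p}. Now the a- and b-counts sum to 2p+k, but the c-count is 2p ≠ 2p+k. So xy^2z ∉ L.
Contradiction. Therefore L is not regular.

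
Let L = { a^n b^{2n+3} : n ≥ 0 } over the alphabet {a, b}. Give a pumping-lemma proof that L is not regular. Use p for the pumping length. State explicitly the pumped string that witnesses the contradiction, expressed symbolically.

Assume L is regular; let p be its pumping constant.
Choose w = a^p b^{2p+3}, which is in L with |w| = 3p+3 ≥ p.
By the pumping lemma, w = xyz with |xy| ≤ p and |y| > 0.
Because |xy| ≤ p and w begins with p copies of a, we have y = a^k with 1 ≤ k ≤ p.
Pump with i = 2: xy^2z = a^{p+k} b^{2p+3}. For this to lie in L we would need 2p+3 = 2(p+k)+3, which forces k = 0. But k ≥ 1, so xy^2z ∉ L.
This contradicts the pumping lemma, so L is not regular.

a^{p+k} b^{2p+3}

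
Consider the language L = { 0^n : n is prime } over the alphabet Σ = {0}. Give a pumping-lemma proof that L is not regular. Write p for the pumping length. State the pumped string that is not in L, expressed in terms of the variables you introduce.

0^{q(1+k)}

Assume L is regular; let p be its pumping constant.
Let q be a prime with q ≥ p+2 (infinitely many primes exist), and take w = 0^q ∈ L with |w| = q ≥ p.
The pumping lemma gives a decomposition w = xyz where |xy| ≤ p and |y| > 0.
Then y = 0^k for some k with 1 ≤ k ≤ p.
Since 1 ≤ k ≤ p, |xz| = q-k. Pump with i = q+1: |xy^{q+1}z| = (q-k)+(q+1)k = q+qk = q(1+k), which is composite (both factors ≥ 2). So xy^{q+1}z = 0^{q(1+k)} ∉ L.
This contradicts the pumping lemma, so L is not regular.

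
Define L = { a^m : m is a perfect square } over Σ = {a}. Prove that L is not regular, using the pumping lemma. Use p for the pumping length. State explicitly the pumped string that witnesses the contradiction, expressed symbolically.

Toward a contradiction, assume L is regular with pumping length p.
Take w = a^{p²} ∈ L with |w| = p² ≥ p.
By the pumping lemma, w = xyz with |xy| ≤ p and y is nonempty.
Then y = a^k for some k with 1 ≤ k ≤ p.
Pump with i = 2: xy^2z = a^{p²+k}. Since 1 ≤ k ≤ p, p² < p²+k ≤ p²+p < (p+1)², so p²+k lies strictly between consecutive squares and is not a perfect square. So xy^2z ∉ L.
Contradiction. Therefore L is not regular.

a^{p²+k}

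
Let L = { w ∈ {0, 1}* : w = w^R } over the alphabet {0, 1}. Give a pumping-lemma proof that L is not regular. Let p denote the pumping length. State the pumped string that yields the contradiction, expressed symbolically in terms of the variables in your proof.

Toward a contradiction, assume L is regular with pumping length p.
Take w = 0^p 1 0^p, a palindrome of length 2p+1 ≥ p.
By the pumping lemma, w = xyz with |xy| ≤ p and |y| ≥ 1.
The first p characters of w are 0's, so xy (and hence y) consists only of 0's. Write y = 0^k, 1 ≤ k ≤ p.
Pump with i = 2: xy^2z = 0^{p+k} 1 0^p. Its reverse is 0^p 1 0^{p+k}, which differs from xy^2z since k ≥ 1. So xy^2z is not a palindrome and xy^2z ∉ L.
This is a contradiction; hence L is not regular.

0^{p+k} 1 0^p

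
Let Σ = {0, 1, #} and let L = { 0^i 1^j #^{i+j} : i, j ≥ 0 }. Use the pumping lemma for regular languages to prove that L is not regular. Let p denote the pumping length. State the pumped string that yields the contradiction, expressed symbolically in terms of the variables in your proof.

Toward a contradiction, assume L is regular with pumping length p.
Take w = 0^p 1^p #^{2p} ∈ L (with i=j=p, i+j=2p), |w| = 4p ≥ p.
The pumping lemma gives a decomposition w = xyz where |xy| ≤ p and |y| > 0.
The first p characters of w are 0's, so xy (and hence y) consists only of 0's. Write y = 0^k, 1 ≤ k ≤ p.
Consider xy^2z = 0^{p+k} 1^p #^{2p}. Now the 0- and 1-counts sum to 2p+k, but the #-count is 2p ≠ 2p+k. So xy^2z ∉ L.
This is a contradiction; hence L is not regular.

0^{p+k} 1^p #^{2p}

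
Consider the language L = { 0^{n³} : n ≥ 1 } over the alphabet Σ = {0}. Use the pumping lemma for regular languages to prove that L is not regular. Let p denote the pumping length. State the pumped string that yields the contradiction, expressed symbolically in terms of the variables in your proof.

0^{p³+k}

Toward a contradiction, assume L is regular with pumping length p.
Take w = 0^{p³} ∈ L with |w| = p³ ≥ p.
By the pumping lemma, w = xyz with |xy| ≤ p and |y| ≥ 1.
Then y = 0^k for some k with 1 ≤ k ≤ p.
Pump with i = 2: xy^2z = 0^{p³+k}. Since 1 ≤ k ≤ p, p³ < p³+k ≤ p³+p < p³+3p²+3p+1 = (p+1)³, so p³+k is not a perfect cube. So xy^2z ∉ L.
This is a contradiction; hence L is not regular.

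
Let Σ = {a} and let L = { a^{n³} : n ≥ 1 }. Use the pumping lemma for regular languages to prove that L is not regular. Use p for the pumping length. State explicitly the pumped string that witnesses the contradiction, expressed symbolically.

Assume L is regular; let p be its pumping constant.
Take w = a^{p³} ∈ L with |w| = p³ ≥ p.
By the pumping lemma, w = xyz with |xy| ≤ p and |y| ≥ 1.
Then y = a^k for some k with 1 ≤ k ≤ p.
Pump with i = 2: xy^2z = a^{p³+k}. Since 1 ≤ k ≤ p, p³ < p³+k ≤ p³+p < p³+3p²+3p+1 = (p+1)³, so p³+k is not a perfect cube. So xy^2z ∉ L.
Contradiction. Therefore L is not regular.

a^{p³+k}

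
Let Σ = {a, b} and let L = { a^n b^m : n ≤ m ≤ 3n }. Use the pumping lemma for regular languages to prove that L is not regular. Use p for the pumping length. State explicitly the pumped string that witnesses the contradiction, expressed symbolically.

a^{p+k} b^p

Toward a contradiction, assume L is regular with pumping length p.
Take w = a^p b^p ∈ L (since p ≤ p ≤ 3p), with |w| = 2p ≥ p.
Write w = xyz as guaranteed by the lemma, with |xy| ≤ p and |y| > 0.
The first p characters of w are a's, so xy (and hence y) consists only of a's. Write y = a^k, 1 ≤ k ≤ p.
Pump with i = 2: xy^2z = a^{p+k} b^p. Now n = p+k > p = m, so the condition n ≤ m fails. Thus xy^2z ∉ L.
This contradicts the pumping lemma, so L is not regular.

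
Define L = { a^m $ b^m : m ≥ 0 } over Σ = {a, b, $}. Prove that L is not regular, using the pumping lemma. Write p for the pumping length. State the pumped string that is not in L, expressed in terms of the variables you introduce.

Suppose for contradiction that L is regular, and let p be the pumping length.
Take w = a^p $ b^p ∈ L with |w| = 2p+1 ≥ p.
The pumping lemma gives a decomposition w = xyz where |xy| ≤ p and |y| ≥ 1.
The first p characters of w are a's, so xy (and hence y) consists only of a's. Write y = a^k, 1 ≤ k ≤ p.
Pump with i = 2: xy^2z = a^{p+k} $ b^p, which would require p+k = p. But k ≥ 1, so xy^2z ∉ L.
This is a contradiction; hence L is not regular.

a^{p+k} $ b^p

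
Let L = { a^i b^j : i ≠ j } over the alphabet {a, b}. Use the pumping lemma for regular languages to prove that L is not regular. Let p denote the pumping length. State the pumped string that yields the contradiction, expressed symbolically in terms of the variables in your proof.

Assume L is regular. Let p be the pumping length given by the pumping lemma.
Choose w = a^p b^{p+p!}. Since p ≠ p+p!, w ∈ L; and |w| ≥ p.
Write w = xyz as guaranteed by the lemma, with |xy| ≤ p and y is nonempty.
Because |xy| ≤ p and w begins with p copies of a, we have y = a^k with 1 ≤ k ≤ p.
Since 1 ≤ k ≤ p, k divides p!; set t = 1 + p!/k. Then xy^t z has p + (p!/k)·k = p + p! copies of a. Now the a-count equals the b-count, so i ≠ j fails. So xy^t z = a^{p+p!} b^{p+p!} ∉ L.
Contradiction. Therefore L is not regular.

a^{p+p!} b^{p+p!}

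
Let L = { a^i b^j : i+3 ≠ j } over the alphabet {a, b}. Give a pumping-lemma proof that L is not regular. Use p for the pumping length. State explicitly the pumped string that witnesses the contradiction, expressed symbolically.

Toward a contradiction, assume L is regular with pumping length p.
Choose w = a^p b^{p+p!+3}. Since p ≠ (p+p!+3)-3 = p+p!, w ∈ L; and |w| ≥ p.
The pumping lemma gives a decomposition w = xyz where |xy| ≤ p and |y| ≥ 1.
Since the first p symbols of w are all a's and |xy| ≤ p, y lies entirely in the leading a-block: y = a^k for some k with 1 ≤ k ≤ p.
Since 1 ≤ k ≤ p, k divides p!; set t = 1 + p!/k. Then xy^t z has p + (p!/k)·k = p + p! copies of a. Now the a-count is p+p! and (b-count)-3 = (p+p!+3)-3 = p+p!, so i+3 ≠ j fails. So xy^t z = a^{p+p!} b^{p+p!+3} ∉ L.
This contradicts the pumping lemma, so L is not regular.

a^{p+p!} b^{p+p!+3}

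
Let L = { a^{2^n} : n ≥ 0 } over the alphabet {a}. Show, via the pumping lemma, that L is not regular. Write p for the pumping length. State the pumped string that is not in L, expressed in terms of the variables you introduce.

a^{2^p+k}

Assume L is regular. Let p be the pumping length given by the pumping lemma.
Take w = a^{2^p} ∈ L with |w| = 2^p ≥ p.
By the pumping lemma, w = xyz with |xy| ≤ p and y is nonempty.
Then y = a^k for some k with 1 ≤ k ≤ p.
Pump with i = 2: xy^2z = a^{2^p+k}. Since 1 ≤ k ≤ p < 2^p, we have 2^p < 2^p+k < 2^{p+1}, so 2^p+k is not a power of 2. So xy^2z ∉ L.
Contradiction. Therefore L is not regular.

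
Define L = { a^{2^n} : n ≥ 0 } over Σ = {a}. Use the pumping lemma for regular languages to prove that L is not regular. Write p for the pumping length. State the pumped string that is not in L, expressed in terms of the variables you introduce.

a^{2^p+k}

Assume L is regular; let p be its pumping constant.
Take w = a^{2^p} ∈ L with |w| = 2^p ≥ p.
By the pumping lemma, w = xyz with |xy| ≤ p and |y| ≥ 1.
Then y = a^k for some k with 1 ≤ k ≤ p.
Pump with i = 2: xy^2z = a^{2^p+k}. Since 1 ≤ k ≤ p < 2^p, we have 2^p < 2^p+k < 2^{p+1}, so 2^p+k is not a power of 2. So xy^2z ∉ L.
This contradicts the pumping lemma, so L is not regular.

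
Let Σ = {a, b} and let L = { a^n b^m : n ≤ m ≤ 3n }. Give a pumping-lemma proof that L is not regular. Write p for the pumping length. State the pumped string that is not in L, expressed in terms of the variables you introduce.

a^{p+k} b^p

Assume L is regular. Let p be the pumping length given by the pumping lemma.
Take w = a^p b^p ∈ L (since p ≤ p ≤ 3p), with |w| = 2p ≥ p.
Write w = xyz as guaranteed by the lemma, with |xy| ≤ p and |y| > 0.
The first p characters of w are a's, so xy (and hence y) consists only of a's. Write y = a^k, 1 ≤ k ≤ p.
Pump with i = 2: xy^2z = a^{p+k} b^p. Now n = p+k > p = m, so the condition n ≤ m fails. Thus xy^2z ∉ L.
Contradiction. Therefore L is not regular.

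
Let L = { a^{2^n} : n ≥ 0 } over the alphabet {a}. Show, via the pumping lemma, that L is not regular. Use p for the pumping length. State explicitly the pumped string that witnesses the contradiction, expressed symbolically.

a^{2^p+k}

Assume L is regular. Let p be the pumping length given by the pumping lemma.
Take w = a^{2^p} ∈ L with |w| = 2^p ≥ p.
Write w = xyz as guaranteed by the lemma, with |xy| ≤ p and y is nonempty.
Then y = a^k for some k with 1 ≤ k ≤ p.
Pump with i = 2: xy^2z = a^{2^p+k}. Since 1 ≤ k ≤ p < 2^p, we have 2^p < 2^p+k < 2^{p+1}, so 2^p+k is not a power of 2. So xy^2z ∉ L.
This contradicts the pumping lemma, so L is not regular.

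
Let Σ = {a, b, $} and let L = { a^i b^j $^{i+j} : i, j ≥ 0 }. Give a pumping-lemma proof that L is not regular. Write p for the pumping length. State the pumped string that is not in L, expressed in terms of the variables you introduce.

Suppose for contradiction that L is regular, and let p be the pumping length.
Take w = a^p b^p $^{2p} ∈ L (with i=j=p, i+j=2p), |w| = 4p ≥ p.
By the pumping lemma, w = xyz with |xy| ≤ p and |y| > 0.
Since the first p symbols of w are all a's and |xy| ≤ p, y lies entirely in the leading a-block: y = a^k for some k with 1 ≤ k ≤ p.
Consider xy^2z = a^{p+k} b^p $^{2p}. Now the a- and b-counts sum to 2p+k, but the $-count is 2p ≠ 2p+k. So xy^2z ∉ L.
Contradiction. Therefore L is not regular.

a^{p+k} b^p $^{2p}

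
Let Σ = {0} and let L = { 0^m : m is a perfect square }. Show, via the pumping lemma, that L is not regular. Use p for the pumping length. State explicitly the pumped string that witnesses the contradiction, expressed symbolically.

0^{p²+k}

Assume L is regular. Let p be the pumping length given by the pumping lemma.
Take w = 0^{p²} ∈ L with |w| = p² ≥ p.
The pumping lemma gives a decomposition w = xyz where |xy| ≤ p and y is nonempty.
Then y = 0^k for some k with 1 ≤ k ≤ p.
Pump with i = 2: xy^2z = 0^{p²+k}. Since 1 ≤ k ≤ p, p² < p²+k ≤ p²+p < (p+1)², so p²+k lies strictly between consecutive squares and is not a perfect square. So xy^2z ∉ L.
This contradicts the pumping lemma, so L is not regular.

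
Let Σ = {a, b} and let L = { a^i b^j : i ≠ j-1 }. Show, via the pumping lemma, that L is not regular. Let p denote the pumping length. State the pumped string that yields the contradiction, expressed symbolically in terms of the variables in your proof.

Assume L is regular; let p be its pumping constant.
Choose w = a^p b^{p+p!+1}. Since p ≠ (p+p!+1)-1 = p+p!, w ∈ L; and |w| ≥ p.
Write w = xyz as guaranteed by the lemma, with |xy| ≤ p and |y| > 0.
Since the first p symbols of w are all a's and |xy| ≤ p, y lies entirely in the leading a-block: y = a^k for some k with 1 ≤ k ≤ p.
Since 1 ≤ k ≤ p, k divides p!; set t = 1 + p!/k. Then xy^t z has p + (p!/k)·k = p + p! copies of a. Now the a-count is p+p! and (b-count)-1 = (p+p!+1)-1 = p+p!, so i ≠ j-1 fails. So xy^t z = a^{p+p!} b^{p+p!+1} ∉ L.
Contradiction. Therefore L is not regular.

a^{p+p!} b^{p+p!+1}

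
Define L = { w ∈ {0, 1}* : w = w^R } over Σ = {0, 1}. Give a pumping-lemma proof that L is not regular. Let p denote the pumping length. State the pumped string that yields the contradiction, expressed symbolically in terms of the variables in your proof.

Assume L is regular. Let p be the pumping length given by the pumping lemma.
Take w = 0^p 1 0^p, a palindrome of length 2p+1 ≥ p.
By the pumping lemma, w = xyz with |xy| ≤ p and |y| ≥ 1.
Because |xy| ≤ p and w begins with p copies of 0, we have y = 0^k with 1 ≤ k ≤ p.
Pump with i = 2: xy^2z = 0^{p+k} 1 0^p. Its reverse is 0^p 1 0^{p+k}, which differs from xy^2z since k ≥ 1. So xy^2z is not a palindrome and xy^2z ∉ L.
Contradiction. Therefore L is not regular.

0^{p+k} 1 0^p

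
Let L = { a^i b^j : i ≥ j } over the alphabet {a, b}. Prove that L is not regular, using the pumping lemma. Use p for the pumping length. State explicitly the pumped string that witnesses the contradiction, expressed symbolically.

a^{p-k} b^p

Suppose for contradiction that L is regular, and let p be the pumping length.
Choose w = a^p b^p ∈ L, with |w| = 2p ≥ p.
By the pumping lemma, w = xyz with |xy| ≤ p and |y| > 0.
Because |xy| ≤ p and w begins with p copies of a, we have y = a^k with 1 ≤ k ≤ p.
Consider xy^0z = xz = a^{p-k} b^p. Since k ≥ 1, the a-count p-k is less than p, so i ≥ j fails; thus xz ∉ L.
This contradicts the pumping lemma, so L is not regular.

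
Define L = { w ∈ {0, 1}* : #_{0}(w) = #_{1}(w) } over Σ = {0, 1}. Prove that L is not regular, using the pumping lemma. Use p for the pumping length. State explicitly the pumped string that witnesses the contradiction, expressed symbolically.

Assume L is regular. Let p be the pumping length given by the pumping lemma.
Choose w = 0^p 1^p ∈ L with |w| = 2p ≥ p.
By the pumping lemma, w = xyz with |xy| ≤ p and |y| > 0.
Because |xy| ≤ p and w begins with p copies of 0, we have y = 0^k with 1 ≤ k ≤ p.
Pump with i = 2: xy^2z = 0^{p+k} 1^p has p+k occurrences of 0 but only p of 1. Since k ≥ 1 the counts differ, so xy^2z ∉ L.
Contradiction. Therefore L is not regular.

0^{p+k} 1^p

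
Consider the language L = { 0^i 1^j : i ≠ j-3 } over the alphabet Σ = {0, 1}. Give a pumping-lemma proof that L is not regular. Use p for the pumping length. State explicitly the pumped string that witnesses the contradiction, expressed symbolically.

Assume L is regular. Let p be the pumping length given by the pumping lemma.
Choose w = 0^p 1^{p+p!+3}. Since p ≠ (p+p!+3)-3 = p+p!, w ∈ L; and |w| ≥ p.
By the pumping lemma, w = xyz with |xy| ≤ p and |y| ≥ 1.
Because |xy| ≤ p and w begins with p copies of 0, we have y = 0^k with 1 ≤ k ≤ p.
Since 1 ≤ k ≤ p, k divides p!; set t = 1 + p!/k. Then xy^t z has p + (p!/k)·k = p + p! copies of 0. Now the 0-count is p+p! and (1-count)-3 = (p+p!+3)-3 = p+p!, so i ≠ j-3 fails. So xy^t z = 0^{p+p!} 1^{p+p!+3} ∉ L.
This contradicts the pumping lemma, so L is not regular.

0^{p+p!} 1^{p+p!+3}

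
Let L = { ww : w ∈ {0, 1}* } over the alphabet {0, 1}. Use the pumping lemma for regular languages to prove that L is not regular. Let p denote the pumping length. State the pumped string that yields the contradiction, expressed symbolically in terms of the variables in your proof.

Assume L is regular. Let p be the pumping length given by the pumping lemma.
Take w = 0^p 1^p 0^p 1^p = uu where u = 0^p1^p; then w ∈ L and |w| = 4p ≥ p.
By the pumping lemma, w = xyz with |xy| ≤ p and |y| > 0.
Since the first p symbols of w are all 0's and |xy| ≤ p, y lies entirely in the leading 0-block: y = 0^k for some k with 1 ≤ k ≤ p.
Pump with i = 2: xy^2z = 0^{p+k} 1^p 0^p 1^p, of length 4p+k. Suppose this equals vv. The string starts with 0 and ends with 1, so v does too; thus the boundary between the two copies of v is a 1→0 transition. There is exactly one such transition, at position 2p+k, so |v| = 2p+k and |vv| = 4p+2k ≠ 4p+k since k ≥ 1. So xy^2z ∉ L.
Contradiction. Therefore L is not regular.

0^{p+k} 1^p 0^p 1^p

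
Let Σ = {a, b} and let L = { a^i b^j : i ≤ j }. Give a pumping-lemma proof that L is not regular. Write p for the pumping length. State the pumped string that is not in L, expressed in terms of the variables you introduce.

a^{p+k} b^p

Suppose for contradiction that L is regular, and let p be the pumping length.
Choose w = a^p b^p ∈ L, with |w| = 2p ≥ p.
By the pumping lemma, w = xyz with |xy| ≤ p and |y| > 0.
Since the first p symbols of w are all a's and |xy| ≤ p, y lies entirely in the leading a-block: y = a^k for some k with 1 ≤ k ≤ p.
Consider xy^2z = a^{p+k} b^p. Since k ≥ 1, the a-count p+k exceeds the b-count p, so i ≤ j fails; thus xy^2z ∉ L.
This contradicts the pumping lemma, so L is not regular.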